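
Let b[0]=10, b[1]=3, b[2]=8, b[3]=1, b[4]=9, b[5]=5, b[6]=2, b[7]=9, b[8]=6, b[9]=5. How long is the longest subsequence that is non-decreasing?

4

Track the smallest tail for each achievable length (allowing ties):
10 → extends → [10]
3 → replaces 10 → [3]
8 → extends → [3, 8]
1 → replaces 3 → [1, 8]
9 → extends → [1, 8, 9]
5 → replaces 8 → [1, 5, 9]
2 → replaces 5 → [1, 2, 9]
9 → extends → [1, 2, 9, 9]
6 → replaces 9 → [1, 2, 6, 9]
5 → replaces 6 → [1, 2, 5, 9]
Four tails, so the longest non-decreasing subsequence has length 4 (e.g. 3, 8, 9, 9).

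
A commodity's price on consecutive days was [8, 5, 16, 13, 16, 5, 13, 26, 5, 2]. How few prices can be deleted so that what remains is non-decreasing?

Fewest deletions = n − (longest non-decreasing subsequence).
Patience tails:
8 → extends → [8]
5 → replaces 8 → [5]
16 → extends → [5, 16]
13 → replaces 16 → [5, 13]
16 → extends → [5, 13, 16]
5 → replaces 13 → [5, 5, 16]
13 → replaces 16 → [5, 5, 13]
26 → extends → [5, 5, 13, 26]
5 → replaces 13 → [5, 5, 5, 26]
2 → replaces 5 → [2, 5, 5, 26]
Longest non-decreasing subsequence has length 4, so deletions = 10 − 4 = 6.

6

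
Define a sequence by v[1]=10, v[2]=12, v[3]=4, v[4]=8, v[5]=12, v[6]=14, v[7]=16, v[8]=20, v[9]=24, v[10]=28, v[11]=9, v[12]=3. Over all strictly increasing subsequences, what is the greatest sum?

126

Let S[i] be the best sum of a strictly increasing subsequence ending at i:
i:       1   2   3   4   5   6   7   8   9  10  11  12
v[i]:   10  12   4   8  12  14  16  20  24  28   9   3
S:      10  22   4  12  24  38  54  74  98 126  21   3
Maximum is 126 (e.g. 4 + 8 + 12 + 14 + 16 + 20 + 24 + 28).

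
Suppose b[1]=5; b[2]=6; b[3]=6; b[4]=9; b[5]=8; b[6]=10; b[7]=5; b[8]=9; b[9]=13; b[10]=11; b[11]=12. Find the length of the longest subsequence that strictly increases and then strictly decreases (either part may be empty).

inc[i] = longest strictly increasing subsequence ending at i; dec[i] = longest strictly decreasing subsequence starting at i:
i:      1  2  3  4  5  6  7  8  9 10 11
b[i]:   5  6  6  9  8 10  5  9 13 11 12
inc:    1  2  2  3  3  4  1  4  5  5  6
dec:    1  2  2  3  2  2  1  1  2  1  1
Best peak at i=9 (value 13): inc=5, dec=2, length 5+2−1 = 6.

6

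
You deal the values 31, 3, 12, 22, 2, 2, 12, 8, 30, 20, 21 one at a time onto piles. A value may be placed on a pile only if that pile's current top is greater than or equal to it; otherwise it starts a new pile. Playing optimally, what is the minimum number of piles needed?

4

Place each on the leftmost legal pile:
31 → new pile 1 (tops now [31])
3 → pile 1 (tops now [3])
12 → new pile 2 (tops now [3, 12])
22 → new pile 3 (tops now [3, 12, 22])
2 → pile 1 (tops now [2, 12, 22])
2 → pile 1 (tops now [2, 12, 22])
12 → pile 2 (tops now [2, 12, 22])
8 → pile 2 (tops now [2, 8, 22])
30 → new pile 4 (tops now [2, 8, 22, 30])
20 → pile 3 (tops now [2, 8, 20, 30])
21 → pile 4 (tops now [2, 8, 20, 21])
Four piles.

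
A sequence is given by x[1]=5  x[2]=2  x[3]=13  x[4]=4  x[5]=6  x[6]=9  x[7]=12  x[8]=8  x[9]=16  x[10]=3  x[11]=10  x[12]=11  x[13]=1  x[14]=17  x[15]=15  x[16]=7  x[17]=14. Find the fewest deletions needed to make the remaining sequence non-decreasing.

Fewest deletions = n − (longest non-decreasing subsequence).
Patience tails:
5 → extends → [5]
2 → replaces 5 → [2]
13 → extends → [2, 13]
4 → replaces 13 → [2, 4]
6 → extends → [2, 4, 6]
9 → extends → [2, 4, 6, 9]
12 → extends → [2, 4, 6, 9, 12]
8 → replaces 9 → [2, 4, 6, 8, 12]
16 → extends → [2, 4, 6, 8, 12, 16]
3 → replaces 4 → [2, 3, 6, 8, 12, 16]
10 → replaces 12 → [2, 3, 6, 8, 10, 16]
11 → replaces 16 → [2, 3, 6, 8, 10, 11]
1 → replaces 2 → [1, 3, 6, 8, 10, 11]
17 → extends → [1, 3, 6, 8, 10, 11, 17]
15 → replaces 17 → [1, 3, 6, 8, 10, 11, 15]
7 → replaces 8 → [1, 3, 6, 7, 10, 11, 15]
14 → replaces 15 → [1, 3, 6, 7, 10, 11, 14]
Longest non-decreasing subsequence has length 7, so deletions = 17 − 7 = 10.

10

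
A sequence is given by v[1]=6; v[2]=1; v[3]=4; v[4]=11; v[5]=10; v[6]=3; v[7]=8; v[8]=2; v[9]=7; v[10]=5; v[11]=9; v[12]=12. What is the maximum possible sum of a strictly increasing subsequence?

35

Let S[i] be the best sum of a strictly increasing subsequence ending at i:
i:      1  2  3  4  5  6  7  8  9 10 11 12
v[i]:   6  1  4 11 10  3  8  2  7  5  9 12
S:      6  1  5 17 16  4 14  3 13 10 23 35
Maximum is 35 (e.g. 6 + 8 + 9 + 12).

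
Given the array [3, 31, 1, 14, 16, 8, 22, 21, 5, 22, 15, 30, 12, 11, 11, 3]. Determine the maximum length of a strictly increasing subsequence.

Track the smallest tail for each achievable length (strict):
3 → extends → [3]
31 → extends → [3, 31]
1 → replaces 3 → [1, 31]
14 → replaces 31 → [1, 14]
16 → extends → [1, 14, 16]
8 → replaces 14 → [1, 8, 16]
22 → extends → [1, 8, 16, 22]
21 → replaces 22 → [1, 8, 16, 21]
5 → replaces 8 → [1, 5, 16, 21]
22 → extends → [1, 5, 16, 21, 22]
15 → replaces 16 → [1, 5, 15, 21, 22]
30 → extends → [1, 5, 15, 21, 22, 30]
12 → replaces 15 → [1, 5, 12, 21, 22, 30]
11 → replaces 12 → [1, 5, 11, 21, 22, 30]
11 → already a tail → [1, 5, 11, 21, 22, 30]
3 → replaces 5 → [1, 3, 11, 21, 22, 30]
Six tails, so the longest strictly increasing subsequence has length 6 (e.g. 3, 14, 16, 21, 22, 30).

6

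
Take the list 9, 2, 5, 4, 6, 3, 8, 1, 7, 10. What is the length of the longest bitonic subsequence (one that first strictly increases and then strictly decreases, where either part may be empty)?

5

inc[i] = longest strictly increasing subsequence ending at i; dec[i] = longest strictly decreasing subsequence starting at i:
i:      1  2  3  4  5  6  7  8  9 10
a[i]:   9  2  5  4  6  3  8  1  7 10
inc:    1  1  2  2  3  2  4  1  4  5
dec:    5  2  4  3  3  2  2  1  1  1
Best peak at i=1 (value 9): inc=1, dec=5, length 1+5−1 = 5.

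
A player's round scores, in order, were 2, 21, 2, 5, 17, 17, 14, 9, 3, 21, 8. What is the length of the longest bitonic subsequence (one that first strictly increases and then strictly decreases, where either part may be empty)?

inc[i] = longest strictly increasing subsequence ending at i; dec[i] = longest strictly decreasing subsequence starting at i:
i:      1  2  3  4  5  6  7  8  9 10 11
a[i]:   2 21  2  5 17 17 14  9  3 21  8
inc:    1  2  1  2  3  3  3  3  2  4  3
dec:    1  5  1  2  4  4  3  2  1  2  1
Best peak at i=2 (value 21): inc=2, dec=5, length 2+5−1 = 6.

6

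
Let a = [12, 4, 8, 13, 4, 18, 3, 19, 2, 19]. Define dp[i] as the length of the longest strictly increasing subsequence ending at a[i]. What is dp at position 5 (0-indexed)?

4

dp[i] = 1 + max{dp[j] : j<i, a[j]<a[i]} (or 1 if no such j):
i:      0  1  2  3  4  5  6  7  8  9
a[i]:  12  4  8 13  4 18  3 19  2 19
dp:     1  1  2  3  1  4  1  5  1  5
At index 5 the value is 4.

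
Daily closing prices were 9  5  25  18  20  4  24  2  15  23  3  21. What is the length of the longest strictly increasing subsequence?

4

Let dp[i] be the length of the longest such subsequence ending at index i:
i:      1  2  3  4  5  6  7  8  9 10 11 12
a[i]:   9  5 25 18 20  4 24  2 15 23  3 21
dp:     1  1  2  2  3  1  4  1  2  4  2  4
Maximum dp value is 4.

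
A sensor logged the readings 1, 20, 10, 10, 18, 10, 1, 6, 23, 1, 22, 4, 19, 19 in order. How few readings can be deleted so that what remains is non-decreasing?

Fewest deletions = n − (longest non-decreasing subsequence).
Patience tails:
1 → extends → [1]
20 → extends → [1, 20]
10 → replaces 20 → [1, 10]
10 → extends → [1, 10, 10]
18 → extends → [1, 10, 10, 18]
10 → replaces 18 → [1, 10, 10, 10]
1 → replaces 10 → [1, 1, 10, 10]
6 → replaces 10 → [1, 1, 6, 10]
23 → extends → [1, 1, 6, 10, 23]
1 → replaces 6 → [1, 1, 1, 10, 23]
22 → replaces 23 → [1, 1, 1, 10, 22]
4 → replaces 10 → [1, 1, 1, 4, 22]
19 → replaces 22 → [1, 1, 1, 4, 19]
19 → extends → [1, 1, 1, 4, 19, 19]
Longest non-decreasing subsequence has length 6, so deletions = 14 − 6 = 8.

8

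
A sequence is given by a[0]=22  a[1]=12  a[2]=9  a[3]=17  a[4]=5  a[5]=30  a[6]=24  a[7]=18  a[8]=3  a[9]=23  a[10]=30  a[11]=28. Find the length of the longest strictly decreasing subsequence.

Negate each value so 'decreasing' becomes 'increasing', then run patience tails on the negated sequence:
-22 → extends → [-22]
-12 → extends → [-22, -12]
-9 → extends → [-22, -12, -9]
-17 → replaces -12 → [-22, -17, -9]
-5 → extends → [-22, -17, -9, -5]
-30 → replaces -22 → [-30, -17, -9, -5]
-24 → replaces -17 → [-30, -24, -9, -5]
-18 → replaces -9 → [-30, -24, -18, -5]
-3 → extends → [-30, -24, -18, -5, -3]
-23 → replaces -18 → [-30, -24, -23, -5, -3]
-30 → already a tail → [-30, -24, -23, -5, -3]
-28 → replaces -24 → [-30, -28, -23, -5, -3]
Five tails, so the longest strictly decreasing subsequence of the original has length 5.

5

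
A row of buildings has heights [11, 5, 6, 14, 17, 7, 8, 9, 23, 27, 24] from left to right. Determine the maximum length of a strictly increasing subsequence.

7

Let dp[i] be the length of the longest such subsequence ending at index i:
i:      1  2  3  4  5  6  7  8  9 10 11
a[i]:  11  5  6 14 17  7  8  9 23 27 24
dp:     1  1  2  3  4  3  4  5  6  7  7
Maximum dp value is 7.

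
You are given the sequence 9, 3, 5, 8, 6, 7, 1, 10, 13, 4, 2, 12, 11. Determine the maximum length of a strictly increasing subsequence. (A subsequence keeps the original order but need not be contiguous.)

6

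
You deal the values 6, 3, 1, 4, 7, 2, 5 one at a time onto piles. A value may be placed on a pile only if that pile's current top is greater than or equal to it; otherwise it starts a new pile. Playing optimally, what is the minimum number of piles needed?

3

Place each on the leftmost legal pile:
6 → new pile 1 (tops now [6])
3 → pile 1 (tops now [3])
1 → pile 1 (tops now [1])
4 → new pile 2 (tops now [1, 4])
7 → new pile 3 (tops now [1, 4, 7])
2 → pile 2 (tops now [1, 2, 7])
5 → pile 3 (tops now [1, 2, 5])
Three piles.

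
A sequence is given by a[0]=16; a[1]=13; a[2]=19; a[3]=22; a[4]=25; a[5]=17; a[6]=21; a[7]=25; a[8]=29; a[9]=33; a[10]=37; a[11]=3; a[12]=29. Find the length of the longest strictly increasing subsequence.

7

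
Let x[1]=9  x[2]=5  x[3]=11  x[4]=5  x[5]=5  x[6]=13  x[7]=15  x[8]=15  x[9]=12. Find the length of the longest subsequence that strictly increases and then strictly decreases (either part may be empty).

inc[i] = longest strictly increasing subsequence ending at i; dec[i] = longest strictly decreasing subsequence starting at i:
i:      1  2  3  4  5  6  7  8  9
x[i]:   9  5 11  5  5 13 15 15 12
inc:    1  1  2  1  1  3  4  4  3
dec:    2  1  2  1  1  2  2  2  1
Best peak at i=7 (value 15): inc=4, dec=2, length 4+2−1 = 5.

5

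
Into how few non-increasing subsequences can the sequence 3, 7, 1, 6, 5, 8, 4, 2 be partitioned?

The minimum number of non-increasing subsequences covering a sequence equals the length of its longest strictly increasing subsequence.
LIS length is 3 (e.g. 3, 7, 8), so 3 piles are needed.

3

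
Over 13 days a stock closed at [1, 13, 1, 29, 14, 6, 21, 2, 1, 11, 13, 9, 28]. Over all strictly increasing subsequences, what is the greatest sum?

77

Let S[i] be the best sum of a strictly increasing subsequence ending at i:
i:      1  2  3  4  5  6  7  8  9 10 11 12 13
a[i]:   1 13  1 29 14  6 21  2  1 11 13  9 28
S:      1 14  1 43 28  7 49  3  1 18 31 16 77
Maximum is 77 (e.g. 1 + 13 + 14 + 21 + 28).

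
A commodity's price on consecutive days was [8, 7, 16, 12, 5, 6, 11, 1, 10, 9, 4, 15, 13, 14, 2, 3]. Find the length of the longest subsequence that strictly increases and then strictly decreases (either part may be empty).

inc[i] = longest strictly increasing subsequence ending at i; dec[i] = longest strictly decreasing subsequence starting at i:
i:      1  2  3  4  5  6  7  8  9 10 11 12 13 14 15 16
a[i]:   8  7 16 12  5  6 11  1 10  9  4 15 13 14  2  3
inc:    1  1  2  2  1  2  3  1  3  3  2  4  4  5  2  3
dec:    5  4  7  6  3  3  5  1  4  3  2  3  2  2  1  1
Best peak at i=3 (value 16): inc=2, dec=7, length 2+7−1 = 8.

8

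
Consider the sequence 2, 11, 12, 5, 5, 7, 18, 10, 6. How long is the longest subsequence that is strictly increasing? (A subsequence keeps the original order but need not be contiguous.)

Track the smallest tail for each achievable length (strict):
2 → extends → [2]
11 → extends → [2, 11]
12 → extends → [2, 11, 12]
5 → replaces 11 → [2, 5, 12]
5 → already a tail → [2, 5, 12]
7 → replaces 12 → [2, 5, 7]
18 → extends → [2, 5, 7, 18]
10 → replaces 18 → [2, 5, 7, 10]
6 → replaces 7 → [2, 5, 6, 10]
Four tails, so the longest strictly increasing subsequence has length 4 (e.g. 2, 11, 12, 18).

4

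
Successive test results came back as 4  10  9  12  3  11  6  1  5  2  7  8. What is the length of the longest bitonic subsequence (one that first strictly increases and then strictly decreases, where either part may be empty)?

inc[i] = longest strictly increasing subsequence ending at i; dec[i] = longest strictly decreasing subsequence starting at i:
i:      1  2  3  4  5  6  7  8  9 10 11 12
a[i]:   4 10  9 12  3 11  6  1  5  2  7  8
inc:    1  2  2  3  1  3  2  1  2  2  3  4
dec:    3  5  4  5  2  4  3  1  2  1  1  1
Best peak at i=4 (value 12): inc=3, dec=5, length 3+5−1 = 7.

7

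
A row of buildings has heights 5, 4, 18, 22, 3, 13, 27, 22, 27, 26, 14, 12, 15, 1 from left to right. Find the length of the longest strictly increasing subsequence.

4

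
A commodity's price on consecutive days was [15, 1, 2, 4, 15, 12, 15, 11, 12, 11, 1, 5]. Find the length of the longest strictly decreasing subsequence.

4

Let dp[i] be the longest strictly decreasing subsequence ending at i:
i:      1  2  3  4  5  6  7  8  9 10 11 12
a[i]:  15  1  2  4 15 12 15 11 12 11  1  5
dp:     1  2  2  2  1  2  1  3  2  3  4  4
Maximum is 4.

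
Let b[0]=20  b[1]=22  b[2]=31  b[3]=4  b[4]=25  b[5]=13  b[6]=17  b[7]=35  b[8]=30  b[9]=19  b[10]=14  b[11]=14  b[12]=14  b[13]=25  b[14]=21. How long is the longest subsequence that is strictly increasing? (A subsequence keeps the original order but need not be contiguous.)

Track the smallest tail for each achievable length (strict):
20 → extends → [20]
22 → extends → [20, 22]
31 → extends → [20, 22, 31]
4 → replaces 20 → [4, 22, 31]
25 → replaces 31 → [4, 22, 25]
13 → replaces 22 → [4, 13, 25]
17 → replaces 25 → [4, 13, 17]
35 → extends → [4, 13, 17, 35]
30 → replaces 35 → [4, 13, 17, 30]
19 → replaces 30 → [4, 13, 17, 19]
14 → replaces 17 → [4, 13, 14, 19]
14 → already a tail → [4, 13, 14, 19]
14 → already a tail → [4, 13, 14, 19]
25 → extends → [4, 13, 14, 19, 25]
21 → replaces 25 → [4, 13, 14, 19, 21]
Five tails, so the longest strictly increasing subsequence has length 5 (e.g. 4, 13, 17, 19, 25).

5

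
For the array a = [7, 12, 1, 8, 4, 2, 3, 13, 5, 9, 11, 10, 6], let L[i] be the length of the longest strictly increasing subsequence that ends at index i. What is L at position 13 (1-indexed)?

dp[i] = 1 + max{dp[j] : j<i, a[j]<a[i]} (or 1 if no such j):
i:      1  2  3  4  5  6  7  8  9 10 11 12 13
a[i]:   7 12  1  8  4  2  3 13  5  9 11 10  6
dp:     1  2  1  2  2  2  3  4  4  5  6  6  5
At index 13 the value is 5.

5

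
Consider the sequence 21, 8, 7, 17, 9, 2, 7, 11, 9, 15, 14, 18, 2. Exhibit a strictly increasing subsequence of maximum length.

8, 9, 11, 15, 18

Patience tails give the LIS length; then backtrack through the dp parents:
21 → extends → [21]
8 → replaces 21 → [8]
7 → replaces 8 → [7]
17 → extends → [7, 17]
9 → replaces 17 → [7, 9]
2 → replaces 7 → [2, 9]
7 → replaces 9 → [2, 7]
11 → extends → [2, 7, 11]
9 → replaces 11 → [2, 7, 9]
15 → extends → [2, 7, 9, 15]
14 → replaces 15 → [2, 7, 9, 14]
18 → extends → [2, 7, 9, 14, 18]
2 → already a tail → [2, 7, 9, 14, 18]
Length 5; one witness is 8, 9, 11, 15, 18.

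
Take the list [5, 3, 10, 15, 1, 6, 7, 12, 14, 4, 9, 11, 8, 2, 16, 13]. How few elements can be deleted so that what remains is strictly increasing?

Fewest deletions = n − (longest strictly increasing subsequence).
Patience tails:
5 → extends → [5]
3 → replaces 5 → [3]
10 → extends → [3, 10]
15 → extends → [3, 10, 15]
1 → replaces 3 → [1, 10, 15]
6 → replaces 10 → [1, 6, 15]
7 → replaces 15 → [1, 6, 7]
12 → extends → [1, 6, 7, 12]
14 → extends → [1, 6, 7, 12, 14]
4 → replaces 6 → [1, 4, 7, 12, 14]
9 → replaces 12 → [1, 4, 7, 9, 14]
11 → replaces 14 → [1, 4, 7, 9, 11]
8 → replaces 9 → [1, 4, 7, 8, 11]
2 → replaces 4 → [1, 2, 7, 8, 11]
16 → extends → [1, 2, 7, 8, 11, 16]
13 → replaces 16 → [1, 2, 7, 8, 11, 13]
Longest strictly increasing subsequence has length 6, so deletions = 16 − 6 = 10.

10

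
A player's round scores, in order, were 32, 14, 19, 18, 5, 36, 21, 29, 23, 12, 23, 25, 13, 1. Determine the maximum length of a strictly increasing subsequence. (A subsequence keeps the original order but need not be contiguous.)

Let dp[i] be the length of the longest such subsequence ending at index i:
i:      1  2  3  4  5  6  7  8  9 10 11 12 13 14
a[i]:  32 14 19 18  5 36 21 29 23 12 23 25 13  1
dp:     1  1  2  2  1  3  3  4  4  2  4  5  3  1
Maximum dp value is 5.

5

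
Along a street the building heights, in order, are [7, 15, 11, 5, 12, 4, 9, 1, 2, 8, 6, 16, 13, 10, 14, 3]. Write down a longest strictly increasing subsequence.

Patience tails give the LIS length; then backtrack through the dp parents:
7 → extends → [7]
15 → extends → [7, 15]
11 → replaces 15 → [7, 11]
5 → replaces 7 → [5, 11]
12 → extends → [5, 11, 12]
4 → replaces 5 → [4, 11, 12]
9 → replaces 11 → [4, 9, 12]
1 → replaces 4 → [1, 9, 12]
2 → replaces 9 → [1, 2, 12]
8 → replaces 12 → [1, 2, 8]
6 → replaces 8 → [1, 2, 6]
16 → extends → [1, 2, 6, 16]
13 → replaces 16 → [1, 2, 6, 13]
10 → replaces 13 → [1, 2, 6, 10]
14 → extends → [1, 2, 6, 10, 14]
3 → replaces 6 → [1, 2, 3, 10, 14]
Length 5; one witness is 7, 11, 12, 13, 14.

7, 11, 12, 13, 14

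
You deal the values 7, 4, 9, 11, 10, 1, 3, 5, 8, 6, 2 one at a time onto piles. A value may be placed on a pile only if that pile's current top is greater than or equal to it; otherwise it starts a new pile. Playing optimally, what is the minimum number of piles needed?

Place each on the leftmost legal pile:
7 → new pile 1 (tops now [7])
4 → pile 1 (tops now [4])
9 → new pile 2 (tops now [4, 9])
11 → new pile 3 (tops now [4, 9, 11])
10 → pile 3 (tops now [4, 9, 10])
1 → pile 1 (tops now [1, 9, 10])
3 → pile 2 (tops now [1, 3, 10])
5 → pile 3 (tops now [1, 3, 5])
8 → new pile 4 (tops now [1, 3, 5, 8])
6 → pile 4 (tops now [1, 3, 5, 6])
2 → pile 2 (tops now [1, 2, 5, 6])
Four piles.

4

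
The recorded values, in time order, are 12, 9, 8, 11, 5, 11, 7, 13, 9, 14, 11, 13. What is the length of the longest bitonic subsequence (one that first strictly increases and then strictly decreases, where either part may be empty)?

inc[i] = longest strictly increasing subsequence ending at i; dec[i] = longest strictly decreasing subsequence starting at i:
i:      1  2  3  4  5  6  7  8  9 10 11 12
a[i]:  12  9  8 11  5 11  7 13  9 14 11 13
inc:    1  1  1  2  1  2  2  3  3  4  4  5
dec:    4  3  2  2  1  2  1  2  1  2  1  1
Best peak at i=10 (value 14): inc=4, dec=2, length 4+2−1 = 5.

5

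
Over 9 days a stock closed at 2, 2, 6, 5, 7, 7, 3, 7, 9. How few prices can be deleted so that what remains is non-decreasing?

Fewest deletions = n − (longest non-decreasing subsequence).
i:     1 2 3 4 5 6 7 8 9
a[i]:  2 2 6 5 7 7 3 7 9
dp:    1 2 3 3 4 5 3 6 7
max dp = 7, so deletions = 9 − 7 = 2.

2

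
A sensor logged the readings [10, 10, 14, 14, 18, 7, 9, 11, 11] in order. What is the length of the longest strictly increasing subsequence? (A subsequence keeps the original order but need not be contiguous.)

3

Track the smallest tail for each achievable length (strict):
10 → extends → [10]
10 → already a tail → [10]
14 → extends → [10, 14]
14 → already a tail → [10, 14]
18 → extends → [10, 14, 18]
7 → replaces 10 → [7, 14, 18]
9 → replaces 14 → [7, 9, 18]
11 → replaces 18 → [7, 9, 11]
11 → already a tail → [7, 9, 11]
Three tails, so the longest strictly increasing subsequence has length 3 (e.g. 10, 14, 18).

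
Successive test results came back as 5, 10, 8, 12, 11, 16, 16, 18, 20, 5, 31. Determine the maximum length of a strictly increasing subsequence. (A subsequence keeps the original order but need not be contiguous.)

Let dp[i] be the length of the longest such subsequence ending at index i:
i:      1  2  3  4  5  6  7  8  9 10 11
a[i]:   5 10  8 12 11 16 16 18 20  5 31
dp:     1  2  2  3  3  4  4  5  6  1  7
Maximum dp value is 7.

7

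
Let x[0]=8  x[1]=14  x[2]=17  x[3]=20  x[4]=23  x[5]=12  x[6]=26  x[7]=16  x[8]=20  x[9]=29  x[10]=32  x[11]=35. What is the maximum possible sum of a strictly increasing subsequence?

Let S[i] be the best sum of a strictly increasing subsequence ending at i:
i:       0   1   2   3   4   5   6   7   8   9  10  11
x[i]:    8  14  17  20  23  12  26  16  20  29  32  35
S:       8  22  39  59  82  20 108  38  59 137 169 204
Maximum is 204 (e.g. 8 + 14 + 17 + 20 + 23 + 26 + 29 + 32 + 35).

204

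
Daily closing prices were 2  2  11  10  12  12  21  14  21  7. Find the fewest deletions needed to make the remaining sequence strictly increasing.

5

Fewest deletions = n − (longest strictly increasing subsequence).
i:      1  2  3  4  5  6  7  8  9 10
a[i]:   2  2 11 10 12 12 21 14 21  7
dp:     1  1  2  2  3  3  4  4  5  2
max dp = 5, so deletions = 10 − 5 = 5.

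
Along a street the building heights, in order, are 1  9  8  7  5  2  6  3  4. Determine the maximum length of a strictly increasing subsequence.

Track the smallest tail for each achievable length (strict):
1 → extends → [1]
9 → extends → [1, 9]
8 → replaces 9 → [1, 8]
7 → replaces 8 → [1, 7]
5 → replaces 7 → [1, 5]
2 → replaces 5 → [1, 2]
6 → extends → [1, 2, 6]
3 → replaces 6 → [1, 2, 3]
4 → extends → [1, 2, 3, 4]
Four tails, so the longest strictly increasing subsequence has length 4 (e.g. 1, 2, 3, 4).

4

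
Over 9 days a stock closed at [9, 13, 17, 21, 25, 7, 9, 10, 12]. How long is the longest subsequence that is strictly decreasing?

2

Let dp[i] be the longest strictly decreasing subsequence ending at i:
i:      1  2  3  4  5  6  7  8  9
a[i]:   9 13 17 21 25  7  9 10 12
dp:     1  1  1  1  1  2  2  2  2
Maximum is 2.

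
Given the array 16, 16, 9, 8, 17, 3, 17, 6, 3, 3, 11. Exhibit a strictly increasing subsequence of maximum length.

3, 6, 11

Patience tails give the LIS length; then backtrack through the dp parents:
16 → extends → [16]
16 → already a tail → [16]
9 → replaces 16 → [9]
8 → replaces 9 → [8]
17 → extends → [8, 17]
3 → replaces 8 → [3, 17]
17 → already a tail → [3, 17]
6 → replaces 17 → [3, 6]
3 → already a tail → [3, 6]
3 → already a tail → [3, 6]
11 → extends → [3, 6, 11]
Length 3; one witness is 3, 6, 11.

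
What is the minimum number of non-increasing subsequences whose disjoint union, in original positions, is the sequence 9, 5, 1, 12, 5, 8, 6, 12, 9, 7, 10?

5

Place each on the leftmost legal pile:
9 → new pile 1 (tops now [9])
5 → pile 1 (tops now [5])
1 → pile 1 (tops now [1])
12 → new pile 2 (tops now [1, 12])
5 → pile 2 (tops now [1, 5])
8 → new pile 3 (tops now [1, 5, 8])
6 → pile 3 (tops now [1, 5, 6])
12 → new pile 4 (tops now [1, 5, 6, 12])
9 → pile 4 (tops now [1, 5, 6, 9])
7 → pile 4 (tops now [1, 5, 6, 7])
10 → new pile 5 (tops now [1, 5, 6, 7, 10])
Five piles.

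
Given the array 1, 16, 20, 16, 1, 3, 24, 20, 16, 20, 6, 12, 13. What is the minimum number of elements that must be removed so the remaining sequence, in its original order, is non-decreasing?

7

Fewest deletions = n − (longest non-decreasing subsequence).
Patience tails:
1 → extends → [1]
16 → extends → [1, 16]
20 → extends → [1, 16, 20]
16 → replaces 20 → [1, 16, 16]
1 → replaces 16 → [1, 1, 16]
3 → replaces 16 → [1, 1, 3]
24 → extends → [1, 1, 3, 24]
20 → replaces 24 → [1, 1, 3, 20]
16 → replaces 20 → [1, 1, 3, 16]
20 → extends → [1, 1, 3, 16, 20]
6 → replaces 16 → [1, 1, 3, 6, 20]
12 → replaces 20 → [1, 1, 3, 6, 12]
13 → extends → [1, 1, 3, 6, 12, 13]
Longest non-decreasing subsequence has length 6, so deletions = 13 − 6 = 7.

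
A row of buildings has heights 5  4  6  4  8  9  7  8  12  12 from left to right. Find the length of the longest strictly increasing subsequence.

5

Track the smallest tail for each achievable length (strict):
5 → extends → [5]
4 → replaces 5 → [4]
6 → extends → [4, 6]
4 → already a tail → [4, 6]
8 → extends → [4, 6, 8]
9 → extends → [4, 6, 8, 9]
7 → replaces 8 → [4, 6, 7, 9]
8 → replaces 9 → [4, 6, 7, 8]
12 → extends → [4, 6, 7, 8, 12]
12 → already a tail → [4, 6, 7, 8, 12]
Five tails, so the longest strictly increasing subsequence has length 5 (e.g. 5, 6, 8, 9, 12).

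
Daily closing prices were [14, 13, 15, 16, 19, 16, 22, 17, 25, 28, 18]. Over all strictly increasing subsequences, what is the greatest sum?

139

Let S[i] be the best sum of a strictly increasing subsequence ending at i:
i:       1   2   3   4   5   6   7   8   9  10  11
a[i]:   14  13  15  16  19  16  22  17  25  28  18
S:      14  13  29  45  64  45  86  62 111 139  80
Maximum is 139 (e.g. 14 + 15 + 16 + 19 + 22 + 25 + 28).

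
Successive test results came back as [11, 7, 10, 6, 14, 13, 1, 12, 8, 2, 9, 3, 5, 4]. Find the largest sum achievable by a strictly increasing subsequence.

Let S[i] be the best sum of a strictly increasing subsequence ending at i:
i:      1  2  3  4  5  6  7  8  9 10 11 12 13 14
a[i]:  11  7 10  6 14 13  1 12  8  2  9  3  5  4
S:     11  7 17  6 31 30  1 29 15  3 24  6 11 10
Maximum is 31 (e.g. 7 + 10 + 14).

31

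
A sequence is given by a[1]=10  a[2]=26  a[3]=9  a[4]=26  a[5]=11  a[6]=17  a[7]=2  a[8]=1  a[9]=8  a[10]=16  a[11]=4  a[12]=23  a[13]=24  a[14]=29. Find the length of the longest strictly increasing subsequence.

Track the smallest tail for each achievable length (strict):
10 → extends → [10]
26 → extends → [10, 26]
9 → replaces 10 → [9, 26]
26 → already a tail → [9, 26]
11 → replaces 26 → [9, 11]
17 → extends → [9, 11, 17]
2 → replaces 9 → [2, 11, 17]
1 → replaces 2 → [1, 11, 17]
8 → replaces 11 → [1, 8, 17]
16 → replaces 17 → [1, 8, 16]
4 → replaces 8 → [1, 4, 16]
23 → extends → [1, 4, 16, 23]
24 → extends → [1, 4, 16, 23, 24]
29 → extends → [1, 4, 16, 23, 24, 29]
Six tails, so the longest strictly increasing subsequence has length 6 (e.g. 10, 11, 17, 23, 24, 29).

6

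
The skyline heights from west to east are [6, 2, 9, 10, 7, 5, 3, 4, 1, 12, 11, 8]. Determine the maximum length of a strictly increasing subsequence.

Let dp[i] be the length of the longest such subsequence ending at index i:
i:      1  2  3  4  5  6  7  8  9 10 11 12
a[i]:   6  2  9 10  7  5  3  4  1 12 11  8
dp:     1  1  2  3  2  2  2  3  1  4  4  4
Maximum dp value is 4.

4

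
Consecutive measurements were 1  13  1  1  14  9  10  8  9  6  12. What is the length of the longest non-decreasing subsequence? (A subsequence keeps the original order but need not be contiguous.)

Track the smallest tail for each achievable length (allowing ties):
1 → extends → [1]
13 → extends → [1, 13]
1 → replaces 13 → [1, 1]
1 → extends → [1, 1, 1]
14 → extends → [1, 1, 1, 14]
9 → replaces 14 → [1, 1, 1, 9]
10 → extends → [1, 1, 1, 9, 10]
8 → replaces 9 → [1, 1, 1, 8, 10]
9 → replaces 10 → [1, 1, 1, 8, 9]
6 → replaces 8 → [1, 1, 1, 6, 9]
12 → extends → [1, 1, 1, 6, 9, 12]
Six tails, so the longest non-decreasing subsequence has length 6 (e.g. 1, 1, 1, 9, 10, 12).

6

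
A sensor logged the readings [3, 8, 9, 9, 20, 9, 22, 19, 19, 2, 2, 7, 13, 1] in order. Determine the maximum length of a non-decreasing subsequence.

7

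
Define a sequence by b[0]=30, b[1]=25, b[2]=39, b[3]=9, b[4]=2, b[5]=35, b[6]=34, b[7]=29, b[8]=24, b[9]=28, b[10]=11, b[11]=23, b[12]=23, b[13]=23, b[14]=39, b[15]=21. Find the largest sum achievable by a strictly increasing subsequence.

104

Let S[i] be the best sum of a strictly increasing subsequence ending at i:
i:       0   1   2   3   4   5   6   7   8   9  10  11  12  13  14  15
b[i]:   30  25  39   9   2  35  34  29  24  28  11  23  23  23  39  21
S:      30  25  69   9   2  65  64  54  33  61  20  43  43  43 104  41
Maximum is 104 (e.g. 30 + 35 + 39).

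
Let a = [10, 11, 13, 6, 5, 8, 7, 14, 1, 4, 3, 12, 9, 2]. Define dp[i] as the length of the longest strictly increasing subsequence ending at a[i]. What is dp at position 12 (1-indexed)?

dp[i] = 1 + max{dp[j] : j<i, a[j]<a[i]} (or 1 if no such j):
i:      1  2  3  4  5  6  7  8  9 10 11 12 13 14
a[i]:  10 11 13  6  5  8  7 14  1  4  3 12  9  2
dp:     1  2  3  1  1  2  2  4  1  2  2  3  3  2
At index 12 the value is 3.

3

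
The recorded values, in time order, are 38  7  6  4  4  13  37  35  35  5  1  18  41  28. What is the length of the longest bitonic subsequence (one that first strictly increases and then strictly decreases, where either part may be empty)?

6

inc[i] = longest strictly increasing subsequence ending at i; dec[i] = longest strictly decreasing subsequence starting at i:
i:      1  2  3  4  5  6  7  8  9 10 11 12 13 14
a[i]:  38  7  6  4  4 13 37 35 35  5  1 18 41 28
inc:    1  1  1  1  1  2  3  3  3  2  1  3  4  4
dec:    5  4  3  2  2  3  4  3  3  2  1  1  2  1
Best peak at i=7 (value 37): inc=3, dec=4, length 3+4−1 = 6.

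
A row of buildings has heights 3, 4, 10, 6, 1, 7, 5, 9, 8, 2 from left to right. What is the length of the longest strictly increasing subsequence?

Let dp[i] be the length of the longest such subsequence ending at index i:
i:      1  2  3  4  5  6  7  8  9 10
a[i]:   3  4 10  6  1  7  5  9  8  2
dp:     1  2  3  3  1  4  3  5  5  2
Maximum dp value is 5.

5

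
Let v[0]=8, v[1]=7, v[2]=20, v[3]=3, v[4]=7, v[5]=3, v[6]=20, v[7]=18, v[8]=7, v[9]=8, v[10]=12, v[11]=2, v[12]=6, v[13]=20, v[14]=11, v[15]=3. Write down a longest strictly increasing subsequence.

Patience tails give the LIS length; then backtrack through the dp parents:
8 → extends → [8]
7 → replaces 8 → [7]
20 → extends → [7, 20]
3 → replaces 7 → [3, 20]
7 → replaces 20 → [3, 7]
3 → already a tail → [3, 7]
20 → extends → [3, 7, 20]
18 → replaces 20 → [3, 7, 18]
7 → already a tail → [3, 7, 18]
8 → replaces 18 → [3, 7, 8]
12 → extends → [3, 7, 8, 12]
2 → replaces 3 → [2, 7, 8, 12]
6 → replaces 7 → [2, 6, 8, 12]
20 → extends → [2, 6, 8, 12, 20]
11 → replaces 12 → [2, 6, 8, 11, 20]
3 → replaces 6 → [2, 3, 8, 11, 20]
Length 5; one witness is 3, 7, 8, 12, 20.

3, 7, 8, 12, 20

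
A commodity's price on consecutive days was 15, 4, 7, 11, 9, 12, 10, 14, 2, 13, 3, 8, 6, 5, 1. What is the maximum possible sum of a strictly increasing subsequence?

Let S[i] be the best sum of a strictly increasing subsequence ending at i:
i:      1  2  3  4  5  6  7  8  9 10 11 12 13 14 15
a[i]:  15  4  7 11  9 12 10 14  2 13  3  8  6  5  1
S:     15  4 11 22 20 34 30 48  2 47  5 19 11 10  1
Maximum is 48 (e.g. 4 + 7 + 11 + 12 + 14).

48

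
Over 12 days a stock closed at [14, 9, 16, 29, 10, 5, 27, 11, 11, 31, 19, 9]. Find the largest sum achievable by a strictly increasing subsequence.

90

Let S[i] be the best sum of a strictly increasing subsequence ending at i:
i:      1  2  3  4  5  6  7  8  9 10 11 12
a[i]:  14  9 16 29 10  5 27 11 11 31 19  9
S:     14  9 30 59 19  5 57 30 30 90 49 14
Maximum is 90 (e.g. 14 + 16 + 29 + 31).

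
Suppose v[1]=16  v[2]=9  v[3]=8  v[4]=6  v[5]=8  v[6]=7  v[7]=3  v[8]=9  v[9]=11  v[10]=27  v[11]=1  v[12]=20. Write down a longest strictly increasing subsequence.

6, 8, 9, 11, 27

Patience tails give the LIS length; then backtrack through the dp parents:
16 → extends → [16]
9 → replaces 16 → [9]
8 → replaces 9 → [8]
6 → replaces 8 → [6]
8 → extends → [6, 8]
7 → replaces 8 → [6, 7]
3 → replaces 6 → [3, 7]
9 → extends → [3, 7, 9]
11 → extends → [3, 7, 9, 11]
27 → extends → [3, 7, 9, 11, 27]
1 → replaces 3 → [1, 7, 9, 11, 27]
20 → replaces 27 → [1, 7, 9, 11, 20]
Length 5; one witness is 6, 8, 9, 11, 27.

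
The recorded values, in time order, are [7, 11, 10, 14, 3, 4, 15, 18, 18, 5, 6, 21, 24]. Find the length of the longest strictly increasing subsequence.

7

Let dp[i] be the length of the longest such subsequence ending at index i:
i:      1  2  3  4  5  6  7  8  9 10 11 12 13
a[i]:   7 11 10 14  3  4 15 18 18  5  6 21 24
dp:     1  2  2  3  1  2  4  5  5  3  4  6  7
Maximum dp value is 7.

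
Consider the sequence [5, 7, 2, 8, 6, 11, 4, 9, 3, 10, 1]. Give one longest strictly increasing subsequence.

5, 7, 8, 9, 10

Patience tails give the LIS length; then backtrack through the dp parents:
5 → extends → [5]
7 → extends → [5, 7]
2 → replaces 5 → [2, 7]
8 → extends → [2, 7, 8]
6 → replaces 7 → [2, 6, 8]
11 → extends → [2, 6, 8, 11]
4 → replaces 6 → [2, 4, 8, 11]
9 → replaces 11 → [2, 4, 8, 9]
3 → replaces 4 → [2, 3, 8, 9]
10 → extends → [2, 3, 8, 9, 10]
1 → replaces 2 → [1, 3, 8, 9, 10]
Length 5; one witness is 5, 7, 8, 9, 10.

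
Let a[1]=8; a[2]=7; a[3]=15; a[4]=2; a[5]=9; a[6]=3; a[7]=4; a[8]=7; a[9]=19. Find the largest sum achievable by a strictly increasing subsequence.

42

Let S[i] be the best sum of a strictly increasing subsequence ending at i:
i:      1  2  3  4  5  6  7  8  9
a[i]:   8  7 15  2  9  3  4  7 19
S:      8  7 23  2 17  5  9 16 42
Maximum is 42 (e.g. 8 + 15 + 19).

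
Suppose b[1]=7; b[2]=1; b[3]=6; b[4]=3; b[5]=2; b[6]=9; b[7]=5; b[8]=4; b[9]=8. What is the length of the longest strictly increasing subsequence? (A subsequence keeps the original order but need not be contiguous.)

Let dp[i] be the length of the longest such subsequence ending at index i:
i:     1 2 3 4 5 6 7 8 9
b[i]:  7 1 6 3 2 9 5 4 8
dp:    1 1 2 2 2 3 3 3 4
Maximum dp value is 4.

4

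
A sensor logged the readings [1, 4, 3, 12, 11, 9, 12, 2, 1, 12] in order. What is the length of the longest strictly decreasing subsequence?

5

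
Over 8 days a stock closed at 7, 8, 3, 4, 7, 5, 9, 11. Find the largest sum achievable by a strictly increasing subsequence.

35

Let S[i] be the best sum of a strictly increasing subsequence ending at i:
i:      1  2  3  4  5  6  7  8
a[i]:   7  8  3  4  7  5  9 11
S:      7 15  3  7 14 12 24 35
Maximum is 35 (e.g. 7 + 8 + 9 + 11).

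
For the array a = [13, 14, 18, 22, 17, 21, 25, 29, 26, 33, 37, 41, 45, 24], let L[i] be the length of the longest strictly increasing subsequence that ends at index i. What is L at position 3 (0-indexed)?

dp[i] = 1 + max{dp[j] : j<i, a[j]<a[i]} (or 1 if no such j):
i:      0  1  2  3  4  5  6  7  8  9 10 11 12 13
a[i]:  13 14 18 22 17 21 25 29 26 33 37 41 45 24
dp:     1  2  3  4  3  4  5  6  6  7  8  9 10  5
At index 3 the value is 4.

4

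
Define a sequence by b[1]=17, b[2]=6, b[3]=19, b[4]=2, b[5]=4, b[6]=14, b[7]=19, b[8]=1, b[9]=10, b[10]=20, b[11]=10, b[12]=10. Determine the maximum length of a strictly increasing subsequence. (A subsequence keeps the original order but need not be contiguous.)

5

Let dp[i] be the length of the longest such subsequence ending at index i:
i:      1  2  3  4  5  6  7  8  9 10 11 12
b[i]:  17  6 19  2  4 14 19  1 10 20 10 10
dp:     1  1  2  1  2  3  4  1  3  5  3  3
Maximum dp value is 5.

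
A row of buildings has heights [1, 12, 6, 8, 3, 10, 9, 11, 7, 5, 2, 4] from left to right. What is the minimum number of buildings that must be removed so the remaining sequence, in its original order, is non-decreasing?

Fewest deletions = n − (longest non-decreasing subsequence).
i:      1  2  3  4  5  6  7  8  9 10 11 12
a[i]:   1 12  6  8  3 10  9 11  7  5  2  4
dp:     1  2  2  3  2  4  4  5  3  3  2  3
max dp = 5, so deletions = 12 − 5 = 7.

7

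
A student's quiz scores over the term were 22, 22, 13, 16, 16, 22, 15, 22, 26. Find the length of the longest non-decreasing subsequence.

Track the smallest tail for each achievable length (allowing ties):
22 → extends → [22]
22 → extends → [22, 22]
13 → replaces 22 → [13, 22]
16 → replaces 22 → [13, 16]
16 → extends → [13, 16, 16]
22 → extends → [13, 16, 16, 22]
15 → replaces 16 → [13, 15, 16, 22]
22 → extends → [13, 15, 16, 22, 22]
26 → extends → [13, 15, 16, 22, 22, 26]
Six tails, so the longest non-decreasing subsequence has length 6 (e.g. 13, 16, 16, 22, 22, 26).

6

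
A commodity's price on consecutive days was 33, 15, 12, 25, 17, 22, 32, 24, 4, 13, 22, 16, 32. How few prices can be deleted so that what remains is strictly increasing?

Fewest deletions = n − (longest strictly increasing subsequence).
i:      1  2  3  4  5  6  7  8  9 10 11 12 13
a[i]:  33 15 12 25 17 22 32 24  4 13 22 16 32
dp:     1  1  1  2  2  3  4  4  1  2  3  3  5
max dp = 5, so deletions = 13 − 5 = 8.

8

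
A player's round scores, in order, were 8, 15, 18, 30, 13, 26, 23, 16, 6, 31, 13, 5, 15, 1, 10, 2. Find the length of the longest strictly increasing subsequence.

5

Track the smallest tail for each achievable length (strict):
8 → extends → [8]
15 → extends → [8, 15]
18 → extends → [8, 15, 18]
30 → extends → [8, 15, 18, 30]
13 → replaces 15 → [8, 13, 18, 30]
26 → replaces 30 → [8, 13, 18, 26]
23 → replaces 26 → [8, 13, 18, 23]
16 → replaces 18 → [8, 13, 16, 23]
6 → replaces 8 → [6, 13, 16, 23]
31 → extends → [6, 13, 16, 23, 31]
13 → already a tail → [6, 13, 16, 23, 31]
5 → replaces 6 → [5, 13, 16, 23, 31]
15 → replaces 16 → [5, 13, 15, 23, 31]
1 → replaces 5 → [1, 13, 15, 23, 31]
10 → replaces 13 → [1, 10, 15, 23, 31]
2 → replaces 10 → [1, 2, 15, 23, 31]
Five tails, so the longest strictly increasing subsequence has length 5 (e.g. 8, 15, 18, 30, 31).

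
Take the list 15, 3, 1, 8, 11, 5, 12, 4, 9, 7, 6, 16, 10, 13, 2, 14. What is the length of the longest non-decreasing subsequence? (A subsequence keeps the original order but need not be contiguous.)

6

Let dp[i] be the length of the longest such subsequence ending at index i:
i:      1  2  3  4  5  6  7  8  9 10 11 12 13 14 15 16
a[i]:  15  3  1  8 11  5 12  4  9  7  6 16 10 13  2 14
dp:     1  1  1  2  3  2  4  2  3  3  3  5  4  5  2  6
Maximum dp value is 6.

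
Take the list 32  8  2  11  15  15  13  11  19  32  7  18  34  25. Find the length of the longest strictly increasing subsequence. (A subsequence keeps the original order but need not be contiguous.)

6

Let dp[i] be the length of the longest such subsequence ending at index i:
i:      1  2  3  4  5  6  7  8  9 10 11 12 13 14
a[i]:  32  8  2 11 15 15 13 11 19 32  7 18 34 25
dp:     1  1  1  2  3  3  3  2  4  5  2  4  6  5
Maximum dp value is 6.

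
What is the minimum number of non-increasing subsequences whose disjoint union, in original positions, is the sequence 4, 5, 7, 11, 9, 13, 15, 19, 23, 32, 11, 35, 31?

10

Place each on the leftmost legal pile:
4 → new pile 1 (tops now [4])
5 → new pile 2 (tops now [4, 5])
7 → new pile 3 (tops now [4, 5, 7])
11 → new pile 4 (tops now [4, 5, 7, 11])
9 → pile 4 (tops now [4, 5, 7, 9])
13 → new pile 5 (tops now [4, 5, 7, 9, 13])
15 → new pile 6 (tops now [4, 5, 7, 9, 13, 15])
19 → new pile 7 (tops now [4, 5, 7, 9, 13, 15, 19])
23 → new pile 8 (tops now [4, 5, 7, 9, 13, 15, 19, 23])
32 → new pile 9 (tops now [4, 5, 7, 9, 13, 15, 19, 23, 32])
11 → pile 5 (tops now [4, 5, 7, 9, 11, 15, 19, 23, 32])
35 → new pile 10 (tops now [4, 5, 7, 9, 11, 15, 19, 23, 32, 35])
31 → pile 9 (tops now [4, 5, 7, 9, 11, 15, 19, 23, 31, 35])
Ten piles.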